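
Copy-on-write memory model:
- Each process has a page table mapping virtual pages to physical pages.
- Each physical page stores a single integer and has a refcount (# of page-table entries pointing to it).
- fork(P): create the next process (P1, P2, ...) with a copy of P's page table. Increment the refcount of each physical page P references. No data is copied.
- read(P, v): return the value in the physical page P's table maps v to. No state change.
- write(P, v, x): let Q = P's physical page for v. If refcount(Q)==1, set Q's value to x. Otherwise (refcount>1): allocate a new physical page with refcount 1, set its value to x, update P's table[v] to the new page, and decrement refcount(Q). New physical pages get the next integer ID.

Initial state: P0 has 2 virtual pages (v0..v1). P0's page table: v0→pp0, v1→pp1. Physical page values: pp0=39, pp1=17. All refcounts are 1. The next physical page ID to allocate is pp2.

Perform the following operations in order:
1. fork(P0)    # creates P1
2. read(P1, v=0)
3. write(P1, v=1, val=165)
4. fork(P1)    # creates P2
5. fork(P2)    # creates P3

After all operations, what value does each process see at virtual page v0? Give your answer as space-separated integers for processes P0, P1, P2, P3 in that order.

Answer: 39 39 39 39

Derivation:
Op 1: fork(P0) -> P1. 2 ppages; refcounts: pp0:2 pp1:2
Op 2: read(P1, v0) -> 39. No state change.
Op 3: write(P1, v1, 165). refcount(pp1)=2>1 -> COPY to pp2. 3 ppages; refcounts: pp0:2 pp1:1 pp2:1
Op 4: fork(P1) -> P2. 3 ppages; refcounts: pp0:3 pp1:1 pp2:2
Op 5: fork(P2) -> P3. 3 ppages; refcounts: pp0:4 pp1:1 pp2:3
P0: v0 -> pp0 = 39
P1: v0 -> pp0 = 39
P2: v0 -> pp0 = 39
P3: v0 -> pp0 = 39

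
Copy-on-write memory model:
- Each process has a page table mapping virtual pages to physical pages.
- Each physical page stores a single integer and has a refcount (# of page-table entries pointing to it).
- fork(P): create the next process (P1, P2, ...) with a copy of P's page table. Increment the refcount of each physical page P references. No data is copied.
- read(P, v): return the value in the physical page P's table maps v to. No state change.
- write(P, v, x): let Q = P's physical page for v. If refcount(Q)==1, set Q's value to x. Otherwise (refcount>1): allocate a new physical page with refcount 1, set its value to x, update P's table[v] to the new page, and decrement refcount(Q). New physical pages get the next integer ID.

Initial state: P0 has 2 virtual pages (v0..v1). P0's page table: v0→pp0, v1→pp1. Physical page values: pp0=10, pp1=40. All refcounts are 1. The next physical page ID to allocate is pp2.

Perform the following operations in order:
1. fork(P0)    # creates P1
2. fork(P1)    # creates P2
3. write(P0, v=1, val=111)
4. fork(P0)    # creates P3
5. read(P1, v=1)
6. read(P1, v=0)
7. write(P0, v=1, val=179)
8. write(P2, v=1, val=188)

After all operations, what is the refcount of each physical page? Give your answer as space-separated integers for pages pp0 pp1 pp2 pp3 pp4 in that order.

Answer: 4 1 1 1 1

Derivation:
Op 1: fork(P0) -> P1. 2 ppages; refcounts: pp0:2 pp1:2
Op 2: fork(P1) -> P2. 2 ppages; refcounts: pp0:3 pp1:3
Op 3: write(P0, v1, 111). refcount(pp1)=3>1 -> COPY to pp2. 3 ppages; refcounts: pp0:3 pp1:2 pp2:1
Op 4: fork(P0) -> P3. 3 ppages; refcounts: pp0:4 pp1:2 pp2:2
Op 5: read(P1, v1) -> 40. No state change.
Op 6: read(P1, v0) -> 10. No state change.
Op 7: write(P0, v1, 179). refcount(pp2)=2>1 -> COPY to pp3. 4 ppages; refcounts: pp0:4 pp1:2 pp2:1 pp3:1
Op 8: write(P2, v1, 188). refcount(pp1)=2>1 -> COPY to pp4. 5 ppages; refcounts: pp0:4 pp1:1 pp2:1 pp3:1 pp4:1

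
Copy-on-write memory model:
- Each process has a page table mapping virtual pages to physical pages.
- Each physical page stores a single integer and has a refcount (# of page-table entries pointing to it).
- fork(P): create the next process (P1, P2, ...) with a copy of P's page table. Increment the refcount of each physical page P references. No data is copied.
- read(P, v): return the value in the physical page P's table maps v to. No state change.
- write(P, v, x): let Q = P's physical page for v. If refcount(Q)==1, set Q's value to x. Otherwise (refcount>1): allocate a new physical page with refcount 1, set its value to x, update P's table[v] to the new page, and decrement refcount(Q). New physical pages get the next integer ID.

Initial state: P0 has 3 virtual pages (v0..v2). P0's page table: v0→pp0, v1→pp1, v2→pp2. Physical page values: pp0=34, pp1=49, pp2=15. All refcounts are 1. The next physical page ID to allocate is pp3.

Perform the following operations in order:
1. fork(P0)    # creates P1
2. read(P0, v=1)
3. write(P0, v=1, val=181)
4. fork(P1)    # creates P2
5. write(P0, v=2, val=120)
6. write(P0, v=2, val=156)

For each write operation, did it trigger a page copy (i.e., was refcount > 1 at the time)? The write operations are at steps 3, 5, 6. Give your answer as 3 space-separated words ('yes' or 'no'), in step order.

Op 1: fork(P0) -> P1. 3 ppages; refcounts: pp0:2 pp1:2 pp2:2
Op 2: read(P0, v1) -> 49. No state change.
Op 3: write(P0, v1, 181). refcount(pp1)=2>1 -> COPY to pp3. 4 ppages; refcounts: pp0:2 pp1:1 pp2:2 pp3:1
Op 4: fork(P1) -> P2. 4 ppages; refcounts: pp0:3 pp1:2 pp2:3 pp3:1
Op 5: write(P0, v2, 120). refcount(pp2)=3>1 -> COPY to pp4. 5 ppages; refcounts: pp0:3 pp1:2 pp2:2 pp3:1 pp4:1
Op 6: write(P0, v2, 156). refcount(pp4)=1 -> write in place. 5 ppages; refcounts: pp0:3 pp1:2 pp2:2 pp3:1 pp4:1

yes yes no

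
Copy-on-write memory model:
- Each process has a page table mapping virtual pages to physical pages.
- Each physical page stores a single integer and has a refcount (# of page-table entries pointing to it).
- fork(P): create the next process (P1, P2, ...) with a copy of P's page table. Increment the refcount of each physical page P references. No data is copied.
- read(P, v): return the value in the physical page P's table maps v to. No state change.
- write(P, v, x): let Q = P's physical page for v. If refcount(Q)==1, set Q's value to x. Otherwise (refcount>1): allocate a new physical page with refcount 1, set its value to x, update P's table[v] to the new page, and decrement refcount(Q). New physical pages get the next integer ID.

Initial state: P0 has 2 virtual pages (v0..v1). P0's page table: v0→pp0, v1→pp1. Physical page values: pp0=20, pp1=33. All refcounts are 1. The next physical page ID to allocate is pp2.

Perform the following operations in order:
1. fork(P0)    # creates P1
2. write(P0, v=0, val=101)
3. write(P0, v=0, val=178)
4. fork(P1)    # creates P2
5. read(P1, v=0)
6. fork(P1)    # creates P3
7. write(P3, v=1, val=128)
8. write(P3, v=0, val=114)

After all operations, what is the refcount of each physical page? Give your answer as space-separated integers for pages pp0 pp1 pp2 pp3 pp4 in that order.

Answer: 2 3 1 1 1

Derivation:
Op 1: fork(P0) -> P1. 2 ppages; refcounts: pp0:2 pp1:2
Op 2: write(P0, v0, 101). refcount(pp0)=2>1 -> COPY to pp2. 3 ppages; refcounts: pp0:1 pp1:2 pp2:1
Op 3: write(P0, v0, 178). refcount(pp2)=1 -> write in place. 3 ppages; refcounts: pp0:1 pp1:2 pp2:1
Op 4: fork(P1) -> P2. 3 ppages; refcounts: pp0:2 pp1:3 pp2:1
Op 5: read(P1, v0) -> 20. No state change.
Op 6: fork(P1) -> P3. 3 ppages; refcounts: pp0:3 pp1:4 pp2:1
Op 7: write(P3, v1, 128). refcount(pp1)=4>1 -> COPY to pp3. 4 ppages; refcounts: pp0:3 pp1:3 pp2:1 pp3:1
Op 8: write(P3, v0, 114). refcount(pp0)=3>1 -> COPY to pp4. 5 ppages; refcounts: pp0:2 pp1:3 pp2:1 pp3:1 pp4:1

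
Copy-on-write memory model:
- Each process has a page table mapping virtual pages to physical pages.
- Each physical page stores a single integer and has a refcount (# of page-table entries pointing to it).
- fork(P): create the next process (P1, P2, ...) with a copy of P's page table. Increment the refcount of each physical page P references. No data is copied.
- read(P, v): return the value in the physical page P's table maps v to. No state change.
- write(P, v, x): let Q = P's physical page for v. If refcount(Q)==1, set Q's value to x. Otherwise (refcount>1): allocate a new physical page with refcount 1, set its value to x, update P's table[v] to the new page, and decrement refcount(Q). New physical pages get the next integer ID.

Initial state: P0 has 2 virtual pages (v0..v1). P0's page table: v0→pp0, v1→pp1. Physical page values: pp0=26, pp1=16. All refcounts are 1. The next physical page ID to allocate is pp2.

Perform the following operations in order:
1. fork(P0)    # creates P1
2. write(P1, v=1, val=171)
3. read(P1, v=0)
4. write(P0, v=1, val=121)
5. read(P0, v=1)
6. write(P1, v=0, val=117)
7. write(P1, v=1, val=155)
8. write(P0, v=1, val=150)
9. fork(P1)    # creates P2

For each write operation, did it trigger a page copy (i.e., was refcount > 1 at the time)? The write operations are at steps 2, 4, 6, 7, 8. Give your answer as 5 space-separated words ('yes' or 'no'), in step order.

Op 1: fork(P0) -> P1. 2 ppages; refcounts: pp0:2 pp1:2
Op 2: write(P1, v1, 171). refcount(pp1)=2>1 -> COPY to pp2. 3 ppages; refcounts: pp0:2 pp1:1 pp2:1
Op 3: read(P1, v0) -> 26. No state change.
Op 4: write(P0, v1, 121). refcount(pp1)=1 -> write in place. 3 ppages; refcounts: pp0:2 pp1:1 pp2:1
Op 5: read(P0, v1) -> 121. No state change.
Op 6: write(P1, v0, 117). refcount(pp0)=2>1 -> COPY to pp3. 4 ppages; refcounts: pp0:1 pp1:1 pp2:1 pp3:1
Op 7: write(P1, v1, 155). refcount(pp2)=1 -> write in place. 4 ppages; refcounts: pp0:1 pp1:1 pp2:1 pp3:1
Op 8: write(P0, v1, 150). refcount(pp1)=1 -> write in place. 4 ppages; refcounts: pp0:1 pp1:1 pp2:1 pp3:1
Op 9: fork(P1) -> P2. 4 ppages; refcounts: pp0:1 pp1:1 pp2:2 pp3:2

yes no yes no no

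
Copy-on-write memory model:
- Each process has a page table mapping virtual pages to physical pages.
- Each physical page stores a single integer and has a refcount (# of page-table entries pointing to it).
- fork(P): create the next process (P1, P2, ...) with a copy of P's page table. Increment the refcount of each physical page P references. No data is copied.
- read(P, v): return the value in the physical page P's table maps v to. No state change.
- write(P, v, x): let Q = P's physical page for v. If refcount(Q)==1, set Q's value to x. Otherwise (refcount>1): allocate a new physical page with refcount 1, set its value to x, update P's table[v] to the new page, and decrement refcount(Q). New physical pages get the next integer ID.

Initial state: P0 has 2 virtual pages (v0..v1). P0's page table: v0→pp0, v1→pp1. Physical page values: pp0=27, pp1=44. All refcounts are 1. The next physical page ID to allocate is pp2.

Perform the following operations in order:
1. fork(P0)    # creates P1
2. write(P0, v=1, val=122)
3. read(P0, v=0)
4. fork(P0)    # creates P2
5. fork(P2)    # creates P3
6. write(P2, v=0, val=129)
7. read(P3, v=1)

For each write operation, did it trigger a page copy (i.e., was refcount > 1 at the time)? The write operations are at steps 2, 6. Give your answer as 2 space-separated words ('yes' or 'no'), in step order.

Op 1: fork(P0) -> P1. 2 ppages; refcounts: pp0:2 pp1:2
Op 2: write(P0, v1, 122). refcount(pp1)=2>1 -> COPY to pp2. 3 ppages; refcounts: pp0:2 pp1:1 pp2:1
Op 3: read(P0, v0) -> 27. No state change.
Op 4: fork(P0) -> P2. 3 ppages; refcounts: pp0:3 pp1:1 pp2:2
Op 5: fork(P2) -> P3. 3 ppages; refcounts: pp0:4 pp1:1 pp2:3
Op 6: write(P2, v0, 129). refcount(pp0)=4>1 -> COPY to pp3. 4 ppages; refcounts: pp0:3 pp1:1 pp2:3 pp3:1
Op 7: read(P3, v1) -> 122. No state change.

yes yes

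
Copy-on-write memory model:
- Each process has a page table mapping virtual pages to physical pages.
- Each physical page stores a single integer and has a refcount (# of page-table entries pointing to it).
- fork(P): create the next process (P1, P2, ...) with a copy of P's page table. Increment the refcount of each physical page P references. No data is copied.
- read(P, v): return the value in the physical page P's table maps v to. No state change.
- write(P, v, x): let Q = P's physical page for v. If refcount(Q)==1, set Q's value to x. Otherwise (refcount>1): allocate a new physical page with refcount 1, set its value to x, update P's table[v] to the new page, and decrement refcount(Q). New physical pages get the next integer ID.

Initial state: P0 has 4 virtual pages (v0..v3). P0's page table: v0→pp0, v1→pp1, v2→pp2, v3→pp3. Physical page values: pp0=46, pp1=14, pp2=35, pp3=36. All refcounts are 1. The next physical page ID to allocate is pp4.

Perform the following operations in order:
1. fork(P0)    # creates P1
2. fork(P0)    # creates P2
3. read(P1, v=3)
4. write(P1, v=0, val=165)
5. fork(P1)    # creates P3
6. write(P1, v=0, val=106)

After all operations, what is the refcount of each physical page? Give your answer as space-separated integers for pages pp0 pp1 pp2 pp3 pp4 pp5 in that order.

Op 1: fork(P0) -> P1. 4 ppages; refcounts: pp0:2 pp1:2 pp2:2 pp3:2
Op 2: fork(P0) -> P2. 4 ppages; refcounts: pp0:3 pp1:3 pp2:3 pp3:3
Op 3: read(P1, v3) -> 36. No state change.
Op 4: write(P1, v0, 165). refcount(pp0)=3>1 -> COPY to pp4. 5 ppages; refcounts: pp0:2 pp1:3 pp2:3 pp3:3 pp4:1
Op 5: fork(P1) -> P3. 5 ppages; refcounts: pp0:2 pp1:4 pp2:4 pp3:4 pp4:2
Op 6: write(P1, v0, 106). refcount(pp4)=2>1 -> COPY to pp5. 6 ppages; refcounts: pp0:2 pp1:4 pp2:4 pp3:4 pp4:1 pp5:1

Answer: 2 4 4 4 1 1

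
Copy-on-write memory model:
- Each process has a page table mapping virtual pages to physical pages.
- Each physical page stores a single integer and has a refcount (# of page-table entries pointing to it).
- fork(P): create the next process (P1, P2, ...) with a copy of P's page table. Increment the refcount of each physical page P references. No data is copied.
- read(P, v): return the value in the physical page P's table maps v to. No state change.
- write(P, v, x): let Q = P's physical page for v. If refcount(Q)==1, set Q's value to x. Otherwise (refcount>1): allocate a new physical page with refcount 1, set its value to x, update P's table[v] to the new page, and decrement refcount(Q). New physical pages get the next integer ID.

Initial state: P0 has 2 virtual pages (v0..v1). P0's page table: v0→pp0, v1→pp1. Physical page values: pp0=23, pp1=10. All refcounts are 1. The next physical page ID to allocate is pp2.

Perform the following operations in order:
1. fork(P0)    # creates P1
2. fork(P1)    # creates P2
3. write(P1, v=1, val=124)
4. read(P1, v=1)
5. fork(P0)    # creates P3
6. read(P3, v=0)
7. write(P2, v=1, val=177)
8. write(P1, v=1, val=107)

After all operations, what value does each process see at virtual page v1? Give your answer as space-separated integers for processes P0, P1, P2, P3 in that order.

Answer: 10 107 177 10

Derivation:
Op 1: fork(P0) -> P1. 2 ppages; refcounts: pp0:2 pp1:2
Op 2: fork(P1) -> P2. 2 ppages; refcounts: pp0:3 pp1:3
Op 3: write(P1, v1, 124). refcount(pp1)=3>1 -> COPY to pp2. 3 ppages; refcounts: pp0:3 pp1:2 pp2:1
Op 4: read(P1, v1) -> 124. No state change.
Op 5: fork(P0) -> P3. 3 ppages; refcounts: pp0:4 pp1:3 pp2:1
Op 6: read(P3, v0) -> 23. No state change.
Op 7: write(P2, v1, 177). refcount(pp1)=3>1 -> COPY to pp3. 4 ppages; refcounts: pp0:4 pp1:2 pp2:1 pp3:1
Op 8: write(P1, v1, 107). refcount(pp2)=1 -> write in place. 4 ppages; refcounts: pp0:4 pp1:2 pp2:1 pp3:1
P0: v1 -> pp1 = 10
P1: v1 -> pp2 = 107
P2: v1 -> pp3 = 177
P3: v1 -> pp1 = 10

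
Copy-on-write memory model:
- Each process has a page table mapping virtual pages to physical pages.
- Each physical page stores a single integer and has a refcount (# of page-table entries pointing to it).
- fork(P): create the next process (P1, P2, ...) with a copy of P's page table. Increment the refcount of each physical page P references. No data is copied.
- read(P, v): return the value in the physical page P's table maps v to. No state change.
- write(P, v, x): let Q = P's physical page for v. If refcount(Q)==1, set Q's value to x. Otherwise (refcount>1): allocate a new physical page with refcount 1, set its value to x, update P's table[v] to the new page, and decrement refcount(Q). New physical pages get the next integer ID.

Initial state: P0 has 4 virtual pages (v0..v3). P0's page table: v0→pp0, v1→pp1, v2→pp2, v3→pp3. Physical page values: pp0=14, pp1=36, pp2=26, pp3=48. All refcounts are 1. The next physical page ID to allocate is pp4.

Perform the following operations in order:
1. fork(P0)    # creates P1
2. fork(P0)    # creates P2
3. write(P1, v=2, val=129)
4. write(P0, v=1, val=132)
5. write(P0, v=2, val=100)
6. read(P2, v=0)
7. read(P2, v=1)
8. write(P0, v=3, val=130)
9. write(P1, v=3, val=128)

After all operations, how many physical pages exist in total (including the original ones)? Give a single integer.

Answer: 9

Derivation:
Op 1: fork(P0) -> P1. 4 ppages; refcounts: pp0:2 pp1:2 pp2:2 pp3:2
Op 2: fork(P0) -> P2. 4 ppages; refcounts: pp0:3 pp1:3 pp2:3 pp3:3
Op 3: write(P1, v2, 129). refcount(pp2)=3>1 -> COPY to pp4. 5 ppages; refcounts: pp0:3 pp1:3 pp2:2 pp3:3 pp4:1
Op 4: write(P0, v1, 132). refcount(pp1)=3>1 -> COPY to pp5. 6 ppages; refcounts: pp0:3 pp1:2 pp2:2 pp3:3 pp4:1 pp5:1
Op 5: write(P0, v2, 100). refcount(pp2)=2>1 -> COPY to pp6. 7 ppages; refcounts: pp0:3 pp1:2 pp2:1 pp3:3 pp4:1 pp5:1 pp6:1
Op 6: read(P2, v0) -> 14. No state change.
Op 7: read(P2, v1) -> 36. No state change.
Op 8: write(P0, v3, 130). refcount(pp3)=3>1 -> COPY to pp7. 8 ppages; refcounts: pp0:3 pp1:2 pp2:1 pp3:2 pp4:1 pp5:1 pp6:1 pp7:1
Op 9: write(P1, v3, 128). refcount(pp3)=2>1 -> COPY to pp8. 9 ppages; refcounts: pp0:3 pp1:2 pp2:1 pp3:1 pp4:1 pp5:1 pp6:1 pp7:1 pp8:1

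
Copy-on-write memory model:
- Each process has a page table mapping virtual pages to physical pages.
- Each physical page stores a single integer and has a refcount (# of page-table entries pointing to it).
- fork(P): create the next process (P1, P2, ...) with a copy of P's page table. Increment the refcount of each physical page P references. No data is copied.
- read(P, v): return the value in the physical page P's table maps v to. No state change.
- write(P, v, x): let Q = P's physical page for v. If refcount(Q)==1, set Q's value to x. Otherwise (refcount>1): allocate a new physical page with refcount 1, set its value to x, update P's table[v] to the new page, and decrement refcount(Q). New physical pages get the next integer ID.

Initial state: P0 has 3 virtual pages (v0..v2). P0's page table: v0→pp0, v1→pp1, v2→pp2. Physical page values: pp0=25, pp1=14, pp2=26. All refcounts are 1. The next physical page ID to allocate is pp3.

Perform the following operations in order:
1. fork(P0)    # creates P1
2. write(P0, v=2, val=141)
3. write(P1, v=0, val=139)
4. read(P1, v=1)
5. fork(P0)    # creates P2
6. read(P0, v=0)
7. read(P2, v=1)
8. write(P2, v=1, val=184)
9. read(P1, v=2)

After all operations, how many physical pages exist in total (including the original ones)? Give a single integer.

Op 1: fork(P0) -> P1. 3 ppages; refcounts: pp0:2 pp1:2 pp2:2
Op 2: write(P0, v2, 141). refcount(pp2)=2>1 -> COPY to pp3. 4 ppages; refcounts: pp0:2 pp1:2 pp2:1 pp3:1
Op 3: write(P1, v0, 139). refcount(pp0)=2>1 -> COPY to pp4. 5 ppages; refcounts: pp0:1 pp1:2 pp2:1 pp3:1 pp4:1
Op 4: read(P1, v1) -> 14. No state change.
Op 5: fork(P0) -> P2. 5 ppages; refcounts: pp0:2 pp1:3 pp2:1 pp3:2 pp4:1
Op 6: read(P0, v0) -> 25. No state change.
Op 7: read(P2, v1) -> 14. No state change.
Op 8: write(P2, v1, 184). refcount(pp1)=3>1 -> COPY to pp5. 6 ppages; refcounts: pp0:2 pp1:2 pp2:1 pp3:2 pp4:1 pp5:1
Op 9: read(P1, v2) -> 26. No state change.

Answer: 6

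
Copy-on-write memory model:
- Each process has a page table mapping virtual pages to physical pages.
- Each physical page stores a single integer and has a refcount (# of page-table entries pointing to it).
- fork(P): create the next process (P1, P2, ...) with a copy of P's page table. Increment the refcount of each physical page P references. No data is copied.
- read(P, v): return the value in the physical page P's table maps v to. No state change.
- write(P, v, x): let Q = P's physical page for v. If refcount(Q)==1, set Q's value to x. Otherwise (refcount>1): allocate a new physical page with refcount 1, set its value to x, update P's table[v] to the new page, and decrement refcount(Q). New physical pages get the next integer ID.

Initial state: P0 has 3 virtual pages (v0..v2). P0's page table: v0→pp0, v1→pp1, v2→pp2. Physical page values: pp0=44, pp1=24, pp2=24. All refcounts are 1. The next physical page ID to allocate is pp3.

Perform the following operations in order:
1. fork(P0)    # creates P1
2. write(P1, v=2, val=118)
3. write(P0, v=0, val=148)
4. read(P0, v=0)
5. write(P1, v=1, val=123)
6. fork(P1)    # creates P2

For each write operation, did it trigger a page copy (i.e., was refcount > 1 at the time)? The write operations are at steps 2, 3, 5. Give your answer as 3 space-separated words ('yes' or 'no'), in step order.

Op 1: fork(P0) -> P1. 3 ppages; refcounts: pp0:2 pp1:2 pp2:2
Op 2: write(P1, v2, 118). refcount(pp2)=2>1 -> COPY to pp3. 4 ppages; refcounts: pp0:2 pp1:2 pp2:1 pp3:1
Op 3: write(P0, v0, 148). refcount(pp0)=2>1 -> COPY to pp4. 5 ppages; refcounts: pp0:1 pp1:2 pp2:1 pp3:1 pp4:1
Op 4: read(P0, v0) -> 148. No state change.
Op 5: write(P1, v1, 123). refcount(pp1)=2>1 -> COPY to pp5. 6 ppages; refcounts: pp0:1 pp1:1 pp2:1 pp3:1 pp4:1 pp5:1
Op 6: fork(P1) -> P2. 6 ppages; refcounts: pp0:2 pp1:1 pp2:1 pp3:2 pp4:1 pp5:2

yes yes yes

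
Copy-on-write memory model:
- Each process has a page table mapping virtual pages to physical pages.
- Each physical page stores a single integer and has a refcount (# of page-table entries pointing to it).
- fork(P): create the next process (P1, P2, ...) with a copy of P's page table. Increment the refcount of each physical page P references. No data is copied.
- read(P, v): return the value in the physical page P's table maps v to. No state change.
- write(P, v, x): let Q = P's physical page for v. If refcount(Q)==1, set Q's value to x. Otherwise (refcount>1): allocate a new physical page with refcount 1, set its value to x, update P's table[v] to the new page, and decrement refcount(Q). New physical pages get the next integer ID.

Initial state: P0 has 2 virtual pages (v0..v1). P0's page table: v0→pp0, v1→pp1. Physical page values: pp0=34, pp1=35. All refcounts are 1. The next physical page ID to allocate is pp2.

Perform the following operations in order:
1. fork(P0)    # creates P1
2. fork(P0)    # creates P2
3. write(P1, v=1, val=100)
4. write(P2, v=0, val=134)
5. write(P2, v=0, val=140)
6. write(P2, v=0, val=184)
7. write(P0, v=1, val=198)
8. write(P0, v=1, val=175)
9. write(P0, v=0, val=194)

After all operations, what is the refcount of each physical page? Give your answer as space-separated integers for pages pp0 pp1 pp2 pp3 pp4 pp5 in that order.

Answer: 1 1 1 1 1 1

Derivation:
Op 1: fork(P0) -> P1. 2 ppages; refcounts: pp0:2 pp1:2
Op 2: fork(P0) -> P2. 2 ppages; refcounts: pp0:3 pp1:3
Op 3: write(P1, v1, 100). refcount(pp1)=3>1 -> COPY to pp2. 3 ppages; refcounts: pp0:3 pp1:2 pp2:1
Op 4: write(P2, v0, 134). refcount(pp0)=3>1 -> COPY to pp3. 4 ppages; refcounts: pp0:2 pp1:2 pp2:1 pp3:1
Op 5: write(P2, v0, 140). refcount(pp3)=1 -> write in place. 4 ppages; refcounts: pp0:2 pp1:2 pp2:1 pp3:1
Op 6: write(P2, v0, 184). refcount(pp3)=1 -> write in place. 4 ppages; refcounts: pp0:2 pp1:2 pp2:1 pp3:1
Op 7: write(P0, v1, 198). refcount(pp1)=2>1 -> COPY to pp4. 5 ppages; refcounts: pp0:2 pp1:1 pp2:1 pp3:1 pp4:1
Op 8: write(P0, v1, 175). refcount(pp4)=1 -> write in place. 5 ppages; refcounts: pp0:2 pp1:1 pp2:1 pp3:1 pp4:1
Op 9: write(P0, v0, 194). refcount(pp0)=2>1 -> COPY to pp5. 6 ppages; refcounts: pp0:1 pp1:1 pp2:1 pp3:1 pp4:1 pp5:1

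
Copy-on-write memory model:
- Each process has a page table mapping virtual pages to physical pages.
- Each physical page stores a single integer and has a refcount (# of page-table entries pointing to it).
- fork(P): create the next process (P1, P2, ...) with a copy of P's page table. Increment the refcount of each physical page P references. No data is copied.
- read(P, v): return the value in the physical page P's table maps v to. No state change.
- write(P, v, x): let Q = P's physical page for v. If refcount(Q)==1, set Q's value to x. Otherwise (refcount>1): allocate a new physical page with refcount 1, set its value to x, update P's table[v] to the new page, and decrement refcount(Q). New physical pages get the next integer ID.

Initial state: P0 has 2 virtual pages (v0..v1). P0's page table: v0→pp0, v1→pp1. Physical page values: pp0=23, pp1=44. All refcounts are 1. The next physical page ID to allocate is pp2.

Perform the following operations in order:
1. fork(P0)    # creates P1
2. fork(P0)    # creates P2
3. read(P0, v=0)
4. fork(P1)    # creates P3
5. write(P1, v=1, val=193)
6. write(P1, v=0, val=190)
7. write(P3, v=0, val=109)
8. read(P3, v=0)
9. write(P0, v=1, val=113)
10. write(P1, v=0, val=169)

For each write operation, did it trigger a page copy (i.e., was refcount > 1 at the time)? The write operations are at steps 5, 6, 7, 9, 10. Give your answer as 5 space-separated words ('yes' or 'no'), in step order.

Op 1: fork(P0) -> P1. 2 ppages; refcounts: pp0:2 pp1:2
Op 2: fork(P0) -> P2. 2 ppages; refcounts: pp0:3 pp1:3
Op 3: read(P0, v0) -> 23. No state change.
Op 4: fork(P1) -> P3. 2 ppages; refcounts: pp0:4 pp1:4
Op 5: write(P1, v1, 193). refcount(pp1)=4>1 -> COPY to pp2. 3 ppages; refcounts: pp0:4 pp1:3 pp2:1
Op 6: write(P1, v0, 190). refcount(pp0)=4>1 -> COPY to pp3. 4 ppages; refcounts: pp0:3 pp1:3 pp2:1 pp3:1
Op 7: write(P3, v0, 109). refcount(pp0)=3>1 -> COPY to pp4. 5 ppages; refcounts: pp0:2 pp1:3 pp2:1 pp3:1 pp4:1
Op 8: read(P3, v0) -> 109. No state change.
Op 9: write(P0, v1, 113). refcount(pp1)=3>1 -> COPY to pp5. 6 ppages; refcounts: pp0:2 pp1:2 pp2:1 pp3:1 pp4:1 pp5:1
Op 10: write(P1, v0, 169). refcount(pp3)=1 -> write in place. 6 ppages; refcounts: pp0:2 pp1:2 pp2:1 pp3:1 pp4:1 pp5:1

yes yes yes yes no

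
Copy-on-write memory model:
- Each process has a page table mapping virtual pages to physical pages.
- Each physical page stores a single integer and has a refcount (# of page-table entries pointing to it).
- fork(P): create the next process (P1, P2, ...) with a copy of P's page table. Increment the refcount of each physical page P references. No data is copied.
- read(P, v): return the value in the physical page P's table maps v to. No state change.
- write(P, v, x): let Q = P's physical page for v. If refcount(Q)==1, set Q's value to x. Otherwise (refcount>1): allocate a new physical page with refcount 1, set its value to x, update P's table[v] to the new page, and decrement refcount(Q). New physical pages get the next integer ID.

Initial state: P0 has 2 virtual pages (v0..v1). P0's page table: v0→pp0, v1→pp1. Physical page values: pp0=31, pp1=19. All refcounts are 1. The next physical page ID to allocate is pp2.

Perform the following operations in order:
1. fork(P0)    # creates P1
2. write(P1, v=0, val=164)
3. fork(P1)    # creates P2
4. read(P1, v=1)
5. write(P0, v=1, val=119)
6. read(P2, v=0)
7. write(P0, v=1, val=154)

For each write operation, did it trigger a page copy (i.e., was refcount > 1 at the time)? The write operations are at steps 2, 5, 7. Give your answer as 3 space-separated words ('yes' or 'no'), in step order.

Op 1: fork(P0) -> P1. 2 ppages; refcounts: pp0:2 pp1:2
Op 2: write(P1, v0, 164). refcount(pp0)=2>1 -> COPY to pp2. 3 ppages; refcounts: pp0:1 pp1:2 pp2:1
Op 3: fork(P1) -> P2. 3 ppages; refcounts: pp0:1 pp1:3 pp2:2
Op 4: read(P1, v1) -> 19. No state change.
Op 5: write(P0, v1, 119). refcount(pp1)=3>1 -> COPY to pp3. 4 ppages; refcounts: pp0:1 pp1:2 pp2:2 pp3:1
Op 6: read(P2, v0) -> 164. No state change.
Op 7: write(P0, v1, 154). refcount(pp3)=1 -> write in place. 4 ppages; refcounts: pp0:1 pp1:2 pp2:2 pp3:1

yes yes no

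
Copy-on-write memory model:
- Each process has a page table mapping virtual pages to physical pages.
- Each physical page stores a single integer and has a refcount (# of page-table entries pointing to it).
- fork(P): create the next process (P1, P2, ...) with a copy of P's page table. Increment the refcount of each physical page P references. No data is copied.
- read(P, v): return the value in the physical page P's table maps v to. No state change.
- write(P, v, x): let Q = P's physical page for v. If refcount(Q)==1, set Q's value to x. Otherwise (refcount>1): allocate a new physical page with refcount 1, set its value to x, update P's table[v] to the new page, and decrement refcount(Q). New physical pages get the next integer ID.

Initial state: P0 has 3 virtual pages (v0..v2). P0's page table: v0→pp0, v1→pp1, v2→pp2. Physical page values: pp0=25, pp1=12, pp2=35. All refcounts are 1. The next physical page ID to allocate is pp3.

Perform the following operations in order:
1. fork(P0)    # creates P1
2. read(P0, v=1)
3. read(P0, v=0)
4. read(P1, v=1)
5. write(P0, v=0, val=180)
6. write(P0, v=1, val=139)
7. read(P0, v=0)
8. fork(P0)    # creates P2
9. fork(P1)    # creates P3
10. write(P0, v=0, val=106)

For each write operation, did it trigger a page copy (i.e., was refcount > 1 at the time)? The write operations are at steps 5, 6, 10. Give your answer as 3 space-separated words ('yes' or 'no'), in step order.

Op 1: fork(P0) -> P1. 3 ppages; refcounts: pp0:2 pp1:2 pp2:2
Op 2: read(P0, v1) -> 12. No state change.
Op 3: read(P0, v0) -> 25. No state change.
Op 4: read(P1, v1) -> 12. No state change.
Op 5: write(P0, v0, 180). refcount(pp0)=2>1 -> COPY to pp3. 4 ppages; refcounts: pp0:1 pp1:2 pp2:2 pp3:1
Op 6: write(P0, v1, 139). refcount(pp1)=2>1 -> COPY to pp4. 5 ppages; refcounts: pp0:1 pp1:1 pp2:2 pp3:1 pp4:1
Op 7: read(P0, v0) -> 180. No state change.
Op 8: fork(P0) -> P2. 5 ppages; refcounts: pp0:1 pp1:1 pp2:3 pp3:2 pp4:2
Op 9: fork(P1) -> P3. 5 ppages; refcounts: pp0:2 pp1:2 pp2:4 pp3:2 pp4:2
Op 10: write(P0, v0, 106). refcount(pp3)=2>1 -> COPY to pp5. 6 ppages; refcounts: pp0:2 pp1:2 pp2:4 pp3:1 pp4:2 pp5:1

yes yes yes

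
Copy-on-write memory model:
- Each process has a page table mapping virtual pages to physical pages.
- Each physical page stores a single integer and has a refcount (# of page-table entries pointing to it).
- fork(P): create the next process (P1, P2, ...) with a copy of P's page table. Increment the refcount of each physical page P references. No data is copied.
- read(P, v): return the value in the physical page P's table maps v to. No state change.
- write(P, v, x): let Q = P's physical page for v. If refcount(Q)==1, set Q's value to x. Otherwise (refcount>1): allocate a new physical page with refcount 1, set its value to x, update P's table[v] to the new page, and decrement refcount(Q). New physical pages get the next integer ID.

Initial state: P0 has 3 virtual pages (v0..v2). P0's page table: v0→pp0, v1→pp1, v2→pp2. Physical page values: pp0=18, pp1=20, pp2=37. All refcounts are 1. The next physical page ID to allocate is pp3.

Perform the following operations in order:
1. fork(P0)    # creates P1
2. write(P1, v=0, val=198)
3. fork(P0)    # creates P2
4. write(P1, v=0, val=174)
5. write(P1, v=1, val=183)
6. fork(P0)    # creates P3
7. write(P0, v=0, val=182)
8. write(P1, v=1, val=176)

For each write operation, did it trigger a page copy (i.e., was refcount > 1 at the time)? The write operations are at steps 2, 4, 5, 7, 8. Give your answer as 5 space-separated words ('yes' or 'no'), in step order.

Op 1: fork(P0) -> P1. 3 ppages; refcounts: pp0:2 pp1:2 pp2:2
Op 2: write(P1, v0, 198). refcount(pp0)=2>1 -> COPY to pp3. 4 ppages; refcounts: pp0:1 pp1:2 pp2:2 pp3:1
Op 3: fork(P0) -> P2. 4 ppages; refcounts: pp0:2 pp1:3 pp2:3 pp3:1
Op 4: write(P1, v0, 174). refcount(pp3)=1 -> write in place. 4 ppages; refcounts: pp0:2 pp1:3 pp2:3 pp3:1
Op 5: write(P1, v1, 183). refcount(pp1)=3>1 -> COPY to pp4. 5 ppages; refcounts: pp0:2 pp1:2 pp2:3 pp3:1 pp4:1
Op 6: fork(P0) -> P3. 5 ppages; refcounts: pp0:3 pp1:3 pp2:4 pp3:1 pp4:1
Op 7: write(P0, v0, 182). refcount(pp0)=3>1 -> COPY to pp5. 6 ppages; refcounts: pp0:2 pp1:3 pp2:4 pp3:1 pp4:1 pp5:1
Op 8: write(P1, v1, 176). refcount(pp4)=1 -> write in place. 6 ppages; refcounts: pp0:2 pp1:3 pp2:4 pp3:1 pp4:1 pp5:1

yes no yes yes no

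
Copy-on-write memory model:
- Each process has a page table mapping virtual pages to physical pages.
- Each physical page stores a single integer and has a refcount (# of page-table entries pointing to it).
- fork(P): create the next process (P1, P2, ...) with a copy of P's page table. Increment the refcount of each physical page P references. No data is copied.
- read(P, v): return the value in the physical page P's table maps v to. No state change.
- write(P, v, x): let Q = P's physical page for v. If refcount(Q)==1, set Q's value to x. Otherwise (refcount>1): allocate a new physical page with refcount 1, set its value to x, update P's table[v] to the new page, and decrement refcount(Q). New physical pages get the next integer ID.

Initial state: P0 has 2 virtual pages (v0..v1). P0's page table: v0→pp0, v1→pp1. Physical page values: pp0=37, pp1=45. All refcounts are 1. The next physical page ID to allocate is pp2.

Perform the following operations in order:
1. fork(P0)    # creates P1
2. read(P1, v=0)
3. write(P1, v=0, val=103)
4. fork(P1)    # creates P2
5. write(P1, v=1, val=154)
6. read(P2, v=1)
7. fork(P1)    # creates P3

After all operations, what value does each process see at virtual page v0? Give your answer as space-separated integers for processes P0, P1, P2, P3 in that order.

Answer: 37 103 103 103

Derivation:
Op 1: fork(P0) -> P1. 2 ppages; refcounts: pp0:2 pp1:2
Op 2: read(P1, v0) -> 37. No state change.
Op 3: write(P1, v0, 103). refcount(pp0)=2>1 -> COPY to pp2. 3 ppages; refcounts: pp0:1 pp1:2 pp2:1
Op 4: fork(P1) -> P2. 3 ppages; refcounts: pp0:1 pp1:3 pp2:2
Op 5: write(P1, v1, 154). refcount(pp1)=3>1 -> COPY to pp3. 4 ppages; refcounts: pp0:1 pp1:2 pp2:2 pp3:1
Op 6: read(P2, v1) -> 45. No state change.
Op 7: fork(P1) -> P3. 4 ppages; refcounts: pp0:1 pp1:2 pp2:3 pp3:2
P0: v0 -> pp0 = 37
P1: v0 -> pp2 = 103
P2: v0 -> pp2 = 103
P3: v0 -> pp2 = 103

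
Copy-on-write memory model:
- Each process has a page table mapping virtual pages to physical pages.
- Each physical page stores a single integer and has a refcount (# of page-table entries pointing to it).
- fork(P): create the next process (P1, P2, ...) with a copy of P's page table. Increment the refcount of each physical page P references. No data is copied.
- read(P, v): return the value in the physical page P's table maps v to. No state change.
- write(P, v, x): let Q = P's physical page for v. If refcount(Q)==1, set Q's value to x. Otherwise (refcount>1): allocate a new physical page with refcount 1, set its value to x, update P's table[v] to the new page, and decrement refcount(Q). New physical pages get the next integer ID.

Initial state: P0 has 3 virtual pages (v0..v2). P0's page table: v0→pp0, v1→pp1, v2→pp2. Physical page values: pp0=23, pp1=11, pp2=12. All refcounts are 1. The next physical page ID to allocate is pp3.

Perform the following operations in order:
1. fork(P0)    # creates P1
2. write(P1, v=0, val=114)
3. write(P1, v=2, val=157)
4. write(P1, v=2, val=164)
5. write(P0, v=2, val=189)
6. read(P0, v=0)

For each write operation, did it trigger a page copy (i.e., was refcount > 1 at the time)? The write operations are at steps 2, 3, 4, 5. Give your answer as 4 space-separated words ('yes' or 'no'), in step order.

Op 1: fork(P0) -> P1. 3 ppages; refcounts: pp0:2 pp1:2 pp2:2
Op 2: write(P1, v0, 114). refcount(pp0)=2>1 -> COPY to pp3. 4 ppages; refcounts: pp0:1 pp1:2 pp2:2 pp3:1
Op 3: write(P1, v2, 157). refcount(pp2)=2>1 -> COPY to pp4. 5 ppages; refcounts: pp0:1 pp1:2 pp2:1 pp3:1 pp4:1
Op 4: write(P1, v2, 164). refcount(pp4)=1 -> write in place. 5 ppages; refcounts: pp0:1 pp1:2 pp2:1 pp3:1 pp4:1
Op 5: write(P0, v2, 189). refcount(pp2)=1 -> write in place. 5 ppages; refcounts: pp0:1 pp1:2 pp2:1 pp3:1 pp4:1
Op 6: read(P0, v0) -> 23. No state change.

yes yes no no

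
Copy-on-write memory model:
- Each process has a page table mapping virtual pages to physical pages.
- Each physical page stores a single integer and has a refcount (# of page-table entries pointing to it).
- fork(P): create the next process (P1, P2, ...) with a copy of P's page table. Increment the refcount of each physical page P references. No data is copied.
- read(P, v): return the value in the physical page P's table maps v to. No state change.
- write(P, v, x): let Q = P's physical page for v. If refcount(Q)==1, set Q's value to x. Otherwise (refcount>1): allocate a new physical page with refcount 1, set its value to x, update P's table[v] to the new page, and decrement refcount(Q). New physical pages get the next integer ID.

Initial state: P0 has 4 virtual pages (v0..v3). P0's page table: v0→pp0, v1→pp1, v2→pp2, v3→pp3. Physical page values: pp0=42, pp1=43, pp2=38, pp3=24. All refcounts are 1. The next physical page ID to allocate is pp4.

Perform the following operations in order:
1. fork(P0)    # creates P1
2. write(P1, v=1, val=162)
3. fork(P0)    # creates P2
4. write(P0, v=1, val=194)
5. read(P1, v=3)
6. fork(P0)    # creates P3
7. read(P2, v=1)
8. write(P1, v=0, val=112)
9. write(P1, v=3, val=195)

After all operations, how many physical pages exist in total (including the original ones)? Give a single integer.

Answer: 8

Derivation:
Op 1: fork(P0) -> P1. 4 ppages; refcounts: pp0:2 pp1:2 pp2:2 pp3:2
Op 2: write(P1, v1, 162). refcount(pp1)=2>1 -> COPY to pp4. 5 ppages; refcounts: pp0:2 pp1:1 pp2:2 pp3:2 pp4:1
Op 3: fork(P0) -> P2. 5 ppages; refcounts: pp0:3 pp1:2 pp2:3 pp3:3 pp4:1
Op 4: write(P0, v1, 194). refcount(pp1)=2>1 -> COPY to pp5. 6 ppages; refcounts: pp0:3 pp1:1 pp2:3 pp3:3 pp4:1 pp5:1
Op 5: read(P1, v3) -> 24. No state change.
Op 6: fork(P0) -> P3. 6 ppages; refcounts: pp0:4 pp1:1 pp2:4 pp3:4 pp4:1 pp5:2
Op 7: read(P2, v1) -> 43. No state change.
Op 8: write(P1, v0, 112). refcount(pp0)=4>1 -> COPY to pp6. 7 ppages; refcounts: pp0:3 pp1:1 pp2:4 pp3:4 pp4:1 pp5:2 pp6:1
Op 9: write(P1, v3, 195). refcount(pp3)=4>1 -> COPY to pp7. 8 ppages; refcounts: pp0:3 pp1:1 pp2:4 pp3:3 pp4:1 pp5:2 pp6:1 pp7:1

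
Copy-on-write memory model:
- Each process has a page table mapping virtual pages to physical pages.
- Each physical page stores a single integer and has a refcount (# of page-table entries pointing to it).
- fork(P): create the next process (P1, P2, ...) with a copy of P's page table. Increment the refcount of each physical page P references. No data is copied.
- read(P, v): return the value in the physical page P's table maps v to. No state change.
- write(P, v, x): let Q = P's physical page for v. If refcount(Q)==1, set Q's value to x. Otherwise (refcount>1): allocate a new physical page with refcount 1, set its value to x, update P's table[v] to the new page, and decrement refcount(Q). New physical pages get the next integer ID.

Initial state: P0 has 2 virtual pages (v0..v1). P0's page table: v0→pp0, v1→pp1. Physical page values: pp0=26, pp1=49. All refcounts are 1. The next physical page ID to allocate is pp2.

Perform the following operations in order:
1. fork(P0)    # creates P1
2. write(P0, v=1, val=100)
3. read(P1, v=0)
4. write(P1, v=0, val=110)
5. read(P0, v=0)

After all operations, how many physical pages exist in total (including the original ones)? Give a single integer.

Answer: 4

Derivation:
Op 1: fork(P0) -> P1. 2 ppages; refcounts: pp0:2 pp1:2
Op 2: write(P0, v1, 100). refcount(pp1)=2>1 -> COPY to pp2. 3 ppages; refcounts: pp0:2 pp1:1 pp2:1
Op 3: read(P1, v0) -> 26. No state change.
Op 4: write(P1, v0, 110). refcount(pp0)=2>1 -> COPY to pp3. 4 ppages; refcounts: pp0:1 pp1:1 pp2:1 pp3:1
Op 5: read(P0, v0) -> 26. No state change.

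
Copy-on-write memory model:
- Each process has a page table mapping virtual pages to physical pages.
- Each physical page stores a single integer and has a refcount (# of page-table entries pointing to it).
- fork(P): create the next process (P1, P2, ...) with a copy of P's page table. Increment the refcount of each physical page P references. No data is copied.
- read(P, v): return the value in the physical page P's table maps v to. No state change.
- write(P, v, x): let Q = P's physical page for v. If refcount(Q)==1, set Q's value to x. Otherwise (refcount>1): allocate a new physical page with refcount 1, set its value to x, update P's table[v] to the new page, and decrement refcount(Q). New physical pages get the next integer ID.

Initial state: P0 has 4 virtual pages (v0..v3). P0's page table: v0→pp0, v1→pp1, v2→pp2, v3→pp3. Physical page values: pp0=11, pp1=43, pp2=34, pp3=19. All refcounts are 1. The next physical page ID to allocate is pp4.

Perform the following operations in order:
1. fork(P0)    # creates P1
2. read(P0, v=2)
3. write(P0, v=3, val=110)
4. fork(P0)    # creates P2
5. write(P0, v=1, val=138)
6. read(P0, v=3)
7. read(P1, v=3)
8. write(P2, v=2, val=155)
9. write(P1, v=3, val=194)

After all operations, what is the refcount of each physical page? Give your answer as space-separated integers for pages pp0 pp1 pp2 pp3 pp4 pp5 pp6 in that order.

Answer: 3 2 2 1 2 1 1

Derivation:
Op 1: fork(P0) -> P1. 4 ppages; refcounts: pp0:2 pp1:2 pp2:2 pp3:2
Op 2: read(P0, v2) -> 34. No state change.
Op 3: write(P0, v3, 110). refcount(pp3)=2>1 -> COPY to pp4. 5 ppages; refcounts: pp0:2 pp1:2 pp2:2 pp3:1 pp4:1
Op 4: fork(P0) -> P2. 5 ppages; refcounts: pp0:3 pp1:3 pp2:3 pp3:1 pp4:2
Op 5: write(P0, v1, 138). refcount(pp1)=3>1 -> COPY to pp5. 6 ppages; refcounts: pp0:3 pp1:2 pp2:3 pp3:1 pp4:2 pp5:1
Op 6: read(P0, v3) -> 110. No state change.
Op 7: read(P1, v3) -> 19. No state change.
Op 8: write(P2, v2, 155). refcount(pp2)=3>1 -> COPY to pp6. 7 ppages; refcounts: pp0:3 pp1:2 pp2:2 pp3:1 pp4:2 pp5:1 pp6:1
Op 9: write(P1, v3, 194). refcount(pp3)=1 -> write in place. 7 ppages; refcounts: pp0:3 pp1:2 pp2:2 pp3:1 pp4:2 pp5:1 pp6:1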